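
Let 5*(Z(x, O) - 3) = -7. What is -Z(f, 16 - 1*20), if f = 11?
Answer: -8/5 ≈ -1.6000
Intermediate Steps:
Z(x, O) = 8/5 (Z(x, O) = 3 + (⅕)*(-7) = 3 - 7/5 = 8/5)
-Z(f, 16 - 1*20) = -1*8/5 = -8/5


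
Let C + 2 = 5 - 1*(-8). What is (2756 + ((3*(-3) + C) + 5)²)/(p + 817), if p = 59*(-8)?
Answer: 187/23 ≈ 8.1304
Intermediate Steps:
C = 11 (C = -2 + (5 - 1*(-8)) = -2 + (5 + 8) = -2 + 13 = 11)
p = -472
(2756 + ((3*(-3) + C) + 5)²)/(p + 817) = (2756 + ((3*(-3) + 11) + 5)²)/(-472 + 817) = (2756 + ((-9 + 11) + 5)²)/345 = (2756 + (2 + 5)²)*(1/345) = (2756 + 7²)*(1/345) = (2756 + 49)*(1/345) = 2805*(1/345) = 187/23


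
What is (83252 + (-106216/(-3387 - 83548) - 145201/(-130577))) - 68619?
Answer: 166136086721902/11351711495 ≈ 14635.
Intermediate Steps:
(83252 + (-106216/(-3387 - 83548) - 145201/(-130577))) - 68619 = (83252 + (-106216/(-86935) - 145201*(-1/130577))) - 68619 = (83252 + (-106216*(-1/86935) + 145201/130577)) - 68619 = (83252 + (106216/86935 + 145201/130577)) - 68619 = (83252 + 26492415567/11351711495) - 68619 = 945079177797307/11351711495 - 68619 = 166136086721902/11351711495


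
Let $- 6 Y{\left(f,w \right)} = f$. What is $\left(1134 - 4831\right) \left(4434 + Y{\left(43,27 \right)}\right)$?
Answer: $- \frac{98196017}{6} \approx -1.6366 \cdot 10^{7}$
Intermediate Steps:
$Y{\left(f,w \right)} = - \frac{f}{6}$
$\left(1134 - 4831\right) \left(4434 + Y{\left(43,27 \right)}\right) = \left(1134 - 4831\right) \left(4434 - \frac{43}{6}\right) = - 3697 \left(4434 - \frac{43}{6}\right) = \left(-3697\right) \frac{26561}{6} = - \frac{98196017}{6}$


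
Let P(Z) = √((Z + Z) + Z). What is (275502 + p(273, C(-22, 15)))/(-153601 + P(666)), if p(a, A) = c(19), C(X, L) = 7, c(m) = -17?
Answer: -42314771485/23593265203 - 826455*√222/23593265203 ≈ -1.7940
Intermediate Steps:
P(Z) = √3*√Z (P(Z) = √(2*Z + Z) = √(3*Z) = √3*√Z)
p(a, A) = -17
(275502 + p(273, C(-22, 15)))/(-153601 + P(666)) = (275502 - 17)/(-153601 + √3*√666) = 275485/(-153601 + √3*(3*√74)) = 275485/(-153601 + 3*√222)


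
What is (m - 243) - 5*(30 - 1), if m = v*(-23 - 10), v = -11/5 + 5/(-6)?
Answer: -2879/10 ≈ -287.90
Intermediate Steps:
v = -91/30 (v = -11*⅕ + 5*(-⅙) = -11/5 - ⅚ = -91/30 ≈ -3.0333)
m = 1001/10 (m = -91*(-23 - 10)/30 = -91/30*(-33) = 1001/10 ≈ 100.10)
(m - 243) - 5*(30 - 1) = (1001/10 - 243) - 5*(30 - 1) = -1429/10 - 5*29 = -1429/10 - 145 = -2879/10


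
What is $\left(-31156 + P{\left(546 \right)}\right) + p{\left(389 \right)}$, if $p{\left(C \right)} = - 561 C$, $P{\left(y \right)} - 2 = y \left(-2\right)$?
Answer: $-250475$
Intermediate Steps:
$P{\left(y \right)} = 2 - 2 y$ ($P{\left(y \right)} = 2 + y \left(-2\right) = 2 - 2 y$)
$\left(-31156 + P{\left(546 \right)}\right) + p{\left(389 \right)} = \left(-31156 + \left(2 - 1092\right)\right) - 218229 = \left(-31156 - 1090\right) - 218229 = -32246 - 218229 = -250475$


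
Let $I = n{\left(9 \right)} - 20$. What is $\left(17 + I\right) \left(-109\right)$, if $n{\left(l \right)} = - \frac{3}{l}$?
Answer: $\frac{1090}{3} \approx 363.33$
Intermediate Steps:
$I = - \frac{61}{3}$ ($I = - \frac{3}{9} - 20 = \left(-3\right) \frac{1}{9} - 20 = - \frac{1}{3} - 20 = - \frac{61}{3} \approx -20.333$)
$\left(17 + I\right) \left(-109\right) = \left(17 - \frac{61}{3}\right) \left(-109\right) = \left(- \frac{10}{3}\right) \left(-109\right) = \frac{1090}{3}$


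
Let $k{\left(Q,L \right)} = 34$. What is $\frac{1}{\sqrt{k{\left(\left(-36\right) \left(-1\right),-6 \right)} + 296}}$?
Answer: $\frac{\sqrt{330}}{330} \approx 0.055048$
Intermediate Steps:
$\frac{1}{\sqrt{k{\left(\left(-36\right) \left(-1\right),-6 \right)} + 296}} = \frac{1}{\sqrt{34 + 296}} = \frac{1}{\sqrt{330}} = \frac{\sqrt{330}}{330}$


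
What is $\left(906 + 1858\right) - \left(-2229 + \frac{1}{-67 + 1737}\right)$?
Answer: $\frac{8338309}{1670} \approx 4993.0$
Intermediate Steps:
$\left(906 + 1858\right) - \left(-2229 + \frac{1}{-67 + 1737}\right) = 2764 - \left(-2229 + \frac{1}{1670}\right) = 2764 - - \frac{3722429}{1670} = 2764 + \frac{3722429}{1670} = \frac{8338309}{1670}$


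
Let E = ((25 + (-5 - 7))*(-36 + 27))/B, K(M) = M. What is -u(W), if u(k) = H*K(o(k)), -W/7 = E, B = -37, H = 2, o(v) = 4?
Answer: -8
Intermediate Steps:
E = 117/37 (E = ((25 + (-5 - 7))*(-36 + 27))/(-37) = ((25 - 12)*(-9))*(-1/37) = (13*(-9))*(-1/37) = -117*(-1/37) = 117/37 ≈ 3.1622)
W = -819/37 (W = -7*117/37 = -819/37 ≈ -22.135)
u(k) = 8 (u(k) = 2*4 = 8)
-u(W) = -1*8 = -8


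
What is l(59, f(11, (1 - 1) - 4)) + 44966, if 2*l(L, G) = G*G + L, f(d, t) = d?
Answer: 45056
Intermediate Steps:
l(L, G) = L/2 + G**2/2 (l(L, G) = (G*G + L)/2 = (G**2 + L)/2 = (L + G**2)/2 = L/2 + G**2/2)
l(59, f(11, (1 - 1) - 4)) + 44966 = ((1/2)*59 + (1/2)*11**2) + 44966 = (59/2 + (1/2)*121) + 44966 = (59/2 + 121/2) + 44966 = 90 + 44966 = 45056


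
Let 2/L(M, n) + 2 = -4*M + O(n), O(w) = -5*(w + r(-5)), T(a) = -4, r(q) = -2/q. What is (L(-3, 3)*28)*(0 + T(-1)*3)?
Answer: 96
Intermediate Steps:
O(w) = -2 - 5*w (O(w) = -5*(w - 2/(-5)) = -5*(w - 2*(-1/5)) = -5*(w + 2/5) = -5*(2/5 + w) = -2 - 5*w)
L(M, n) = 2/(-4 - 5*n - 4*M) (L(M, n) = 2/(-2 + (-4*M + (-2 - 5*n))) = 2/(-2 + (-2 - 5*n - 4*M)) = 2/(-4 - 5*n - 4*M))
(L(-3, 3)*28)*(0 + T(-1)*3) = (-2/(4 + 4*(-3) + 5*3)*28)*(0 - 4*3) = (-2/(4 - 12 + 15)*28)*(0 - 12) = (-2/7*28)*(-12) = (-2*1/7*28)*(-12) = -2/7*28*(-12) = -8*(-12) = 96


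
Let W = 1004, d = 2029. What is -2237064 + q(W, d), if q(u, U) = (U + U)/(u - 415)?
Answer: -1317626638/589 ≈ -2.2371e+6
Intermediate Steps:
q(u, U) = 2*U/(-415 + u) (q(u, U) = (2*U)/(-415 + u) = 2*U/(-415 + u))
-2237064 + q(W, d) = -2237064 + 2*2029/(-415 + 1004) = -2237064 + 2*2029/589 = -2237064 + 2*2029*(1/589) = -2237064 + 4058/589 = -1317626638/589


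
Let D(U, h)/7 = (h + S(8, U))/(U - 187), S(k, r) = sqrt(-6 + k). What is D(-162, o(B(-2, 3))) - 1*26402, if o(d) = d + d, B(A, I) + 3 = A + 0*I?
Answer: -9214228/349 - 7*sqrt(2)/349 ≈ -26402.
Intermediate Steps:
B(A, I) = -3 + A (B(A, I) = -3 + (A + 0*I) = -3 + (A + 0) = -3 + A)
o(d) = 2*d
D(U, h) = 7*(h + sqrt(2))/(-187 + U) (D(U, h) = 7*((h + sqrt(-6 + 8))/(U - 187)) = 7*((h + sqrt(2))/(-187 + U)) = 7*(h + sqrt(2))/(-187 + U))
D(-162, o(B(-2, 3))) - 1*26402 = 7*(2*(-3 - 2) + sqrt(2))/(-187 - 162) - 1*26402 = 7*(2*(-5) + sqrt(2))/(-349) - 26402 = 7*(-1/349)*(-10 + sqrt(2)) - 26402 = (70/349 - 7*sqrt(2)/349) - 26402 = -9214228/349 - 7*sqrt(2)/349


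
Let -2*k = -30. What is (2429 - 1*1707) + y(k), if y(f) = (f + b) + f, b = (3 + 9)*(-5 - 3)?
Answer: 656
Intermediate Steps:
k = 15 (k = -½*(-30) = 15)
b = -96 (b = 12*(-8) = -96)
y(f) = -96 + 2*f (y(f) = (f - 96) + f = (-96 + f) + f = -96 + 2*f)
(2429 - 1*1707) + y(k) = (2429 - 1*1707) + (-96 + 2*15) = (2429 - 1707) + (-96 + 30) = 722 - 66 = 656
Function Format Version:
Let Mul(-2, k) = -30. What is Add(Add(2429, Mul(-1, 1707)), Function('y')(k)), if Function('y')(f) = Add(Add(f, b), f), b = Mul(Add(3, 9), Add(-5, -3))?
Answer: 656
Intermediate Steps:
k = 15 (k = Mul(Rational(-1, 2), -30) = 15)
b = -96 (b = Mul(12, -8) = -96)
Function('y')(f) = Add(-96, Mul(2, f)) (Function('y')(f) = Add(Add(f, -96), f) = Add(Add(-96, f), f) = Add(-96, Mul(2, f)))
Add(Add(2429, Mul(-1, 1707)), Function('y')(k)) = Add(Add(2429, Mul(-1, 1707)), Add(-96, Mul(2, 15))) = Add(Add(2429, -1707), Add(-96, 30)) = Add(722, -66) = 656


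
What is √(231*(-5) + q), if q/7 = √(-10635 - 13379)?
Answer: √(-1155 + 7*I*√24014) ≈ 14.655 + 37.01*I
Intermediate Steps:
q = 7*I*√24014 (q = 7*√(-10635 - 13379) = 7*√(-24014) = 7*(I*√24014) = 7*I*√24014 ≈ 1084.8*I)
√(231*(-5) + q) = √(231*(-5) + 7*I*√24014) = √(-1155 + 7*I*√24014)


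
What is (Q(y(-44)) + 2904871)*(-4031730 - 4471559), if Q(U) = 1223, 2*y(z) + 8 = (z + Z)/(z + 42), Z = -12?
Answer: -24711357143166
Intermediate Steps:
y(z) = -4 + (-12 + z)/(2*(42 + z)) (y(z) = -4 + ((z - 12)/(z + 42))/2 = -4 + ((-12 + z)/(42 + z))/2 = -4 + (-12 + z)/(2*(42 + z)))
(Q(y(-44)) + 2904871)*(-4031730 - 4471559) = (1223 + 2904871)*(-4031730 - 4471559) = 2906094*(-8503289) = -24711357143166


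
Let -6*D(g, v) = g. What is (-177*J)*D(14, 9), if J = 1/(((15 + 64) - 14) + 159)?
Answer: 59/32 ≈ 1.8438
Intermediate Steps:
D(g, v) = -g/6
J = 1/224 (J = 1/((79 - 14) + 159) = 1/(65 + 159) = 1/224 ≈ 0.0044643)
(-177*J)*D(14, 9) = (-177*1/224)*(-1/6*14) = -177/224*(-7/3) = 59/32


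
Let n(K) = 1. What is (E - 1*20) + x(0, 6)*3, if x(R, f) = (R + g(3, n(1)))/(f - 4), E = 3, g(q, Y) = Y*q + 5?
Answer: -5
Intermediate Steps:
g(q, Y) = 5 + Y*q
x(R, f) = (8 + R)/(-4 + f) (x(R, f) = (R + (5 + 1*3))/(f - 4) = (R + (5 + 3))/(-4 + f) = (R + 8)/(-4 + f) = (8 + R)/(-4 + f))
(E - 1*20) + x(0, 6)*3 = (3 - 1*20) + ((8 + 0)/(-4 + 6))*3 = (3 - 20) + (8/2)*3 = -17 + ((1/2)*8)*3 = -17 + 4*3 = -17 + 12 = -5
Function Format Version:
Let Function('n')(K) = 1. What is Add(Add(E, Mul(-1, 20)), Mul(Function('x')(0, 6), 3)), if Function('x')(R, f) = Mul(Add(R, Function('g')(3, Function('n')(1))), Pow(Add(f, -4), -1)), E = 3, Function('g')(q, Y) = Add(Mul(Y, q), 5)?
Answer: -5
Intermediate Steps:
Function('g')(q, Y) = Add(5, Mul(Y, q))
Function('x')(R, f) = Mul(Pow(Add(-4, f), -1), Add(8, R)) (Function('x')(R, f) = Mul(Add(R, Add(5, Mul(1, 3))), Pow(Add(f, -4), -1)) = Mul(Add(R, Add(5, 3)), Pow(Add(-4, f), -1)) = Mul(Add(R, 8), Pow(Add(-4, f), -1)) = Mul(Add(8, R), Pow(Add(-4, f), -1)) = Mul(Pow(Add(-4, f), -1), Add(8, R)))
Add(Add(E, Mul(-1, 20)), Mul(Function('x')(0, 6), 3)) = Add(Add(3, Mul(-1, 20)), Mul(Mul(Pow(Add(-4, 6), -1), Add(8, 0)), 3)) = Add(Add(3, -20), Mul(Mul(Pow(2, -1), 8), 3)) = Add(-17, Mul(Mul(Rational(1, 2), 8), 3)) = Add(-17, Mul(4, 3)) = Add(-17, 12) = -5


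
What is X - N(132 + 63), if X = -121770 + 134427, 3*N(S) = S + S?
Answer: 12527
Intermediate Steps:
N(S) = 2*S/3 (N(S) = (S + S)/3 = (2*S)/3 = 2*S/3)
X = 12657
X - N(132 + 63) = 12657 - 2*(132 + 63)/3 = 12657 - 2*195/3 = 12657 - 1*130 = 12657 - 130 = 12527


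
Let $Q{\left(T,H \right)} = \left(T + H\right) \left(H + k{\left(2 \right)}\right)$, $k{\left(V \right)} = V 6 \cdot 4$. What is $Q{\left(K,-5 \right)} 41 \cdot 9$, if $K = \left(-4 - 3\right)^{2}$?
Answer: $698148$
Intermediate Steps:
$k{\left(V \right)} = 24 V$ ($k{\left(V \right)} = 6 V 4 = 24 V$)
$K = 49$ ($K = \left(-7\right)^{2} = 49$)
$Q{\left(T,H \right)} = \left(48 + H\right) \left(H + T\right)$ ($Q{\left(T,H \right)} = \left(T + H\right) \left(H + 24 \cdot 2\right) = \left(H + T\right) \left(H + 48\right) = \left(H + T\right) \left(48 + H\right) = \left(48 + H\right) \left(H + T\right)$)
$Q{\left(K,-5 \right)} 41 \cdot 9 = \left(\left(-5\right)^{2} + 48 \left(-5\right) + 48 \cdot 49 - 245\right) 41 \cdot 9 = \left(25 - 240 + 2352 - 245\right) 41 \cdot 9 = 1892 \cdot 41 \cdot 9 = 77572 \cdot 9 = 698148$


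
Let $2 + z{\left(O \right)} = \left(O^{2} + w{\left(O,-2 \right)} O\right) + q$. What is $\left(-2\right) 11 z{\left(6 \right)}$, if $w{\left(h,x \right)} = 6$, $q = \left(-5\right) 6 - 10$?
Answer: $-660$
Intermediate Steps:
$q = -40$ ($q = -30 - 10 = -40$)
$z{\left(O \right)} = -42 + O^{2} + 6 O$ ($z{\left(O \right)} = -2 - \left(40 - O^{2} - 6 O\right) = -2 + \left(-40 + O^{2} + 6 O\right) = -42 + O^{2} + 6 O$)
$\left(-2\right) 11 z{\left(6 \right)} = \left(-2\right) 11 \left(-42 + 6^{2} + 6 \cdot 6\right) = - 22 \left(-42 + 36 + 36\right) = \left(-22\right) 30 = -660$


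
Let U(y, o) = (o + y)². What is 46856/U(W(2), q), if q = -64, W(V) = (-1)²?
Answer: 46856/3969 ≈ 11.805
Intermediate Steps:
W(V) = 1
46856/U(W(2), q) = 46856/((-64 + 1)²) = 46856/((-63)²) = 46856/3969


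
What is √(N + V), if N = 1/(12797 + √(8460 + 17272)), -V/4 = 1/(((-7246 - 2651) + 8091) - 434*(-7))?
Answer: √(-223852637884341081 - 862932889896*√6433)/8405190486 ≈ 0.056299*I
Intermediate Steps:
V = -1/308 (V = -4/(((-7246 - 2651) + 8091) - 434*(-7)) = -4/((-9897 + 8091) + 3038) = -4/(-1806 + 3038) = -4/1232 = -4*1/1232 = -1/308 ≈ -0.0032468)
N = 1/(12797 + 2*√6433) (N = 1/(12797 + √25732) = 1/(12797 + 2*√6433) ≈ 7.7176e-5)
√(N + V) = √((12797/163737477 - 2*√6433/163737477) - 1/308) = √(-159796001/50431142916 - 2*√6433/163737477)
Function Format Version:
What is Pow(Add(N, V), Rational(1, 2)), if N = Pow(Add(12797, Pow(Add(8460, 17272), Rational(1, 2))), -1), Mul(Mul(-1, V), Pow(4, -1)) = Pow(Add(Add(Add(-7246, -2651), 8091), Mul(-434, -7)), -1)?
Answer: Mul(Rational(1, 8405190486), Pow(Add(-223852637884341081, Mul(-862932889896, Pow(6433, Rational(1, 2)))), Rational(1, 2))) ≈ Mul(0.056299, I)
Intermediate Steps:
V = Rational(-1, 308) (V = Mul(-4, Pow(Add(Add(Add(-7246, -2651), 8091), Mul(-434, -7)), -1)) = Mul(-4, Pow(Add(Add(-9897, 8091), 3038), -1)) = Mul(-4, Pow(Add(-1806, 3038), -1)) = Mul(-4, Pow(1232, -1)) = Mul(-4, Rational(1, 1232)) = Rational(-1, 308) ≈ -0.0032468)
N = Pow(Add(12797, Mul(2, Pow(6433, Rational(1, 2)))), -1) (N = Pow(Add(12797, Pow(25732, Rational(1, 2))), -1) = Pow(Add(12797, Mul(2, Pow(6433, Rational(1, 2)))), -1) ≈ 7.7176e-5)
Pow(Add(N, V), Rational(1, 2)) = Pow(Add(Add(Rational(12797, 163737477), Mul(Rational(-2, 163737477), Pow(6433, Rational(1, 2)))), Rational(-1, 308)), Rational(1, 2)) = Pow(Add(Rational(-159796001, 50431142916), Mul(Rational(-2, 163737477), Pow(6433, Rational(1, 2)))), Rational(1, 2))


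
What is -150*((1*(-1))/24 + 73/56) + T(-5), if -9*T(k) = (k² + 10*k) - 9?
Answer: -11687/63 ≈ -185.51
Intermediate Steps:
T(k) = 1 - 10*k/9 - k²/9 (T(k) = -((k² + 10*k) - 9)/9 = -(-9 + k² + 10*k)/9 = 1 - 10*k/9 - k²/9)
-150*((1*(-1))/24 + 73/56) + T(-5) = -150*((1*(-1))/24 + 73/56) + (1 - 10/9*(-5) - ⅑*(-5)²) = -150*(-1*1/24 + 73*(1/56)) + (1 + 50/9 - ⅑*25) = -150*(-1/24 + 73/56) + (1 + 50/9 - 25/9) = -150*53/42 + 34/9 = -1325/7 + 34/9 = -11687/63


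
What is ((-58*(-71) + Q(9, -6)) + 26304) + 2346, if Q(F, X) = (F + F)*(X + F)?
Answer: 32822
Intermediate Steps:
Q(F, X) = 2*F*(F + X) (Q(F, X) = (2*F)*(F + X) = 2*F*(F + X))
((-58*(-71) + Q(9, -6)) + 26304) + 2346 = ((-58*(-71) + 2*9*(9 - 6)) + 26304) + 2346 = ((4118 + 2*9*3) + 26304) + 2346 = ((4118 + 54) + 26304) + 2346 = (4172 + 26304) + 2346 = 30476 + 2346 = 32822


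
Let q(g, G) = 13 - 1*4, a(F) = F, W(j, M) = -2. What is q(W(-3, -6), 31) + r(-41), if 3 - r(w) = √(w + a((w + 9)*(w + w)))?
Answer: 12 - 3*√287 ≈ -38.823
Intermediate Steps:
q(g, G) = 9 (q(g, G) = 13 - 4 = 9)
r(w) = 3 - √(w + 2*w*(9 + w)) (r(w) = 3 - √(w + (w + 9)*(w + w)) = 3 - √(w + (9 + w)*(2*w)) = 3 - √(w + 2*w*(9 + w)))
q(W(-3, -6), 31) + r(-41) = 9 + (3 - √(-41*(19 + 2*(-41)))) = 9 + (3 - √(-41*(19 - 82))) = 9 + (3 - √(-41*(-63))) = 9 + (3 - √2583) = 9 + (3 - 3*√287) = 12 - 3*√287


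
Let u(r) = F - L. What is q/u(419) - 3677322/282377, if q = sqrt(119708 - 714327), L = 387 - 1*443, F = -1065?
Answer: -3677322/282377 - I*sqrt(594619)/1009 ≈ -13.023 - 0.76424*I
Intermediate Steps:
L = -56 (L = 387 - 443 = -56)
q = I*sqrt(594619) (q = sqrt(-594619) = I*sqrt(594619) ≈ 771.12*I)
u(r) = -1009 (u(r) = -1065 - 1*(-56) = -1065 + 56 = -1009)
q/u(419) - 3677322/282377 = (I*sqrt(594619))/(-1009) - 3677322/282377 = (I*sqrt(594619))*(-1/1009) - 3677322*1/282377 = -I*sqrt(594619)/1009 - 3677322/282377 = -3677322/282377 - I*sqrt(594619)/1009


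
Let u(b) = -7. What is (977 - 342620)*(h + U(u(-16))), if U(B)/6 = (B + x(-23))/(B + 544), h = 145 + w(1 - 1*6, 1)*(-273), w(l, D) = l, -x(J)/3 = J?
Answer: -92385050202/179 ≈ -5.1612e+8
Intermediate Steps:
x(J) = -3*J
h = 1510 (h = 145 + (1 - 1*6)*(-273) = 145 + (1 - 6)*(-273) = 145 - 5*(-273) = 145 + 1365 = 1510)
U(B) = 6*(69 + B)/(544 + B) (U(B) = 6*((B - 3*(-23))/(B + 544)) = 6*((B + 69)/(544 + B)) = 6*((69 + B)/(544 + B)) = 6*(69 + B)/(544 + B))
(977 - 342620)*(h + U(u(-16))) = (977 - 342620)*(1510 + 6*(69 - 7)/(544 - 7)) = -341643*(1510 + 6*62/537) = -341643*(1510 + 6*(1/537)*62) = -341643*(1510 + 124/179) = -341643*270414/179 = -92385050202/179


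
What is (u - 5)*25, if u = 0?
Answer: -125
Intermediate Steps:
(u - 5)*25 = (0 - 5)*25 = -5*25 = -125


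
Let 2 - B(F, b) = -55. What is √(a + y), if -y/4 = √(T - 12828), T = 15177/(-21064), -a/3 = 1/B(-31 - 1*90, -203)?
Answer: √(-131721091 - 950513*I*√1423000473954)/50027 ≈ 15.05 - 15.052*I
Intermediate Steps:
B(F, b) = 57 (B(F, b) = 2 - 1*(-55) = 2 + 55 = 57)
a = -1/19 (a = -3/57 = -3*1/57 = -1/19 ≈ -0.052632)
T = -15177/21064 (T = 15177*(-1/21064) = -15177/21064 ≈ -0.72052)
y = -I*√1423000473954/2633 (y = -4*√(-15177/21064 - 12828) = -I*√1423000473954/2633 ≈ -453.06*I)
√(a + y) = √(-1/19 - I*√1423000473954/2633)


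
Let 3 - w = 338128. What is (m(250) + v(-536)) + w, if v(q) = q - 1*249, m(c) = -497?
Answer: -339407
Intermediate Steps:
w = -338125 (w = 3 - 1*338128 = 3 - 338128 = -338125)
v(q) = -249 + q (v(q) = q - 249 = -249 + q)
(m(250) + v(-536)) + w = (-497 + (-249 - 536)) - 338125 = (-497 - 785) - 338125 = -1282 - 338125 = -339407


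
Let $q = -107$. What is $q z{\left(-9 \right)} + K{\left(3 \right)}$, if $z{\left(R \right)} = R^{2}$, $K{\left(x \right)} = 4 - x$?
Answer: $-8666$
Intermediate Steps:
$q z{\left(-9 \right)} + K{\left(3 \right)} = - 107 \left(-9\right)^{2} + \left(4 - 3\right) = \left(-107\right) 81 + \left(4 - 3\right) = -8667 + 1 = -8666$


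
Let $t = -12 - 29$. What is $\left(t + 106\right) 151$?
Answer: $9815$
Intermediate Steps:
$t = -41$ ($t = -12 - 29 = -41$)
$\left(t + 106\right) 151 = \left(-41 + 106\right) 151 = 65 \cdot 151 = 9815$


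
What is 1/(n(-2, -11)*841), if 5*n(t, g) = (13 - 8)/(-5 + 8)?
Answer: 3/841 ≈ 0.0035672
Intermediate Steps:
n(t, g) = 1/3 (n(t, g) = ((13 - 8)/(-5 + 8))/5 = (5/3)/5 = (5*(1/3))/5 = (1/5)*(5/3) = 1/3)
1/(n(-2, -11)*841) = 1/((1/3)*841) = 1/(841/3) = 3/841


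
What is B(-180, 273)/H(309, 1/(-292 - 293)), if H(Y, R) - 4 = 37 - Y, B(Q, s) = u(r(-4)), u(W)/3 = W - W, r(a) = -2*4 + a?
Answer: 0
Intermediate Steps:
r(a) = -8 + a
u(W) = 0 (u(W) = 3*(W - W) = 3*0 = 0)
B(Q, s) = 0
H(Y, R) = 41 - Y (H(Y, R) = 4 + (37 - Y) = 41 - Y)
B(-180, 273)/H(309, 1/(-292 - 293)) = 0/(41 - 1*309) = 0/(41 - 309) = 0/(-268) = 0*(-1/268) = 0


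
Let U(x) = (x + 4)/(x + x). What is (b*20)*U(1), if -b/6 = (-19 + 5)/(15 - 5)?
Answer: 420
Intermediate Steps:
U(x) = (4 + x)/(2*x) (U(x) = (4 + x)/((2*x)) = (4 + x)*(1/(2*x)) = (4 + x)/(2*x))
b = 42/5 (b = -6*(-19 + 5)/(15 - 5) = -(-84)/10 = -6*(-7/5) = 42/5 ≈ 8.4000)
(b*20)*U(1) = ((42/5)*20)*((½)*(4 + 1)/1) = 168*((½)*1*5) = 168*(5/2) = 420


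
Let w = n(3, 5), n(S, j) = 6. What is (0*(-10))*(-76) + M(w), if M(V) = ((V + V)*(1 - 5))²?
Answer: 2304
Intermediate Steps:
w = 6
M(V) = 64*V² (M(V) = ((2*V)*(-4))² = (-8*V)² = 64*V²)
(0*(-10))*(-76) + M(w) = (0*(-10))*(-76) + 64*6² = 0*(-76) + 64*36 = 0 + 2304 = 2304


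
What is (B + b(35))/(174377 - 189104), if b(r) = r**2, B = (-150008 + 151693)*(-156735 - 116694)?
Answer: 460726640/14727 ≈ 31285.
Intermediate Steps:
B = -460727865 (B = 1685*(-273429) = -460727865)
(B + b(35))/(174377 - 189104) = (-460727865 + 35**2)/(174377 - 189104) = (-460727865 + 1225)/(-14727) = -460726640*(-1/14727) = 460726640/14727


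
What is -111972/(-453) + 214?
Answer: 69638/151 ≈ 461.18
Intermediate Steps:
-111972/(-453) + 214 = -111972*(-1)/453 + 214 = -301*(-124/151) + 214 = 37324/151 + 214 = 69638/151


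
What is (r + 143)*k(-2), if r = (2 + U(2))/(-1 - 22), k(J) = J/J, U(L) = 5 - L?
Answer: 3284/23 ≈ 142.78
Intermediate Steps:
k(J) = 1
r = -5/23 (r = (2 + (5 - 1*2))/(-1 - 22) = (2 + (5 - 2))/(-23) = (2 + 3)*(-1/23) = 5*(-1/23) = -5/23 ≈ -0.21739)
(r + 143)*k(-2) = (-5/23 + 143)*1 = (3284/23)*1 = 3284/23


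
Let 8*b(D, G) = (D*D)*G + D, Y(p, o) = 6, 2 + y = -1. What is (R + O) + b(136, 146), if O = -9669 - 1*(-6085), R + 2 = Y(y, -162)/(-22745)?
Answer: 7596443329/22745 ≈ 3.3398e+5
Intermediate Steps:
y = -3 (y = -2 - 1 = -3)
b(D, G) = D/8 + G*D**2/8 (b(D, G) = ((D*D)*G + D)/8 = (D**2*G + D)/8 = (G*D**2 + D)/8 = (D + G*D**2)/8 = D/8 + G*D**2/8)
R = -45496/22745 (R = -2 + 6/(-22745) = -2 + 6*(-1/22745) = -2 - 6/22745 = -45496/22745 ≈ -2.0003)
O = -3584 (O = -9669 + 6085 = -3584)
(R + O) + b(136, 146) = (-45496/22745 - 3584) + (1/8)*136*(1 + 136*146) = -81563576/22745 + (1/8)*136*(1 + 19856) = -81563576/22745 + (1/8)*136*19857 = -81563576/22745 + 337569 = 7596443329/22745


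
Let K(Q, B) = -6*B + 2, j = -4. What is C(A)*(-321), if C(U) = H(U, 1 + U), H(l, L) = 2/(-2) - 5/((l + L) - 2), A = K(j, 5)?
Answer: 5564/19 ≈ 292.84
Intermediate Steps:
K(Q, B) = 2 - 6*B
A = -28 (A = 2 - 6*5 = 2 - 30 = -28)
H(l, L) = -1 - 5/(-2 + L + l) (H(l, L) = 2*(-1/2) - 5/((L + l) - 2) = -1 - 5/(-2 + L + l))
C(U) = (-4 - 2*U)/(-1 + 2*U) (C(U) = (-3 - (1 + U) - U)/(-2 + (1 + U) + U) = (-3 + (-1 - U) - U)/(-1 + 2*U) = (-4 - 2*U)/(-1 + 2*U))
C(A)*(-321) = (2*(-2 - 1*(-28))/(-1 + 2*(-28)))*(-321) = (2*(-2 + 28)/(-1 - 56))*(-321) = (2*26/(-57))*(-321) = (2*(-1/57)*26)*(-321) = -52/57*(-321) = 5564/19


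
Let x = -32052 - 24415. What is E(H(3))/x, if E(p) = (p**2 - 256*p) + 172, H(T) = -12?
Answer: -3388/56467 ≈ -0.060000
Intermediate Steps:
E(p) = 172 + p**2 - 256*p
x = -56467
E(H(3))/x = (172 + (-12)**2 - 256*(-12))/(-56467) = (172 + 144 + 3072)*(-1/56467) = 3388*(-1/56467) = -3388/56467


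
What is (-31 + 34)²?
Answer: 9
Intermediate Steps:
(-31 + 34)² = 3² = 9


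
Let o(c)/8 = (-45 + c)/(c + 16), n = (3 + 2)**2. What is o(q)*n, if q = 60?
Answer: 750/19 ≈ 39.474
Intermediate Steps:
n = 25 (n = 5**2 = 25)
o(c) = 8*(-45 + c)/(16 + c) (o(c) = 8*((-45 + c)/(c + 16)) = 8*((-45 + c)/(16 + c)) = 8*(-45 + c)/(16 + c))
o(q)*n = (8*(-45 + 60)/(16 + 60))*25 = (8*15/76)*25 = (8*(1/76)*15)*25 = (30/19)*25 = 750/19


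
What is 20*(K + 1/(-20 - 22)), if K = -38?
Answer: -15970/21 ≈ -760.48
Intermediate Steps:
20*(K + 1/(-20 - 22)) = 20*(-38 + 1/(-20 - 22)) = 20*(-38 + 1/(-42)) = 20*(-38 - 1/42) = 20*(-1597/42) = -15970/21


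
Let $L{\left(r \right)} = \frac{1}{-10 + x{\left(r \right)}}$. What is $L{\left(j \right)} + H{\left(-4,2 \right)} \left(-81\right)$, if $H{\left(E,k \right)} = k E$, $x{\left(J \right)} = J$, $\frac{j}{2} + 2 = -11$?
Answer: $\frac{23327}{36} \approx 647.97$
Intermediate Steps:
$j = -26$ ($j = -4 + 2 \left(-11\right) = -4 - 22 = -26$)
$L{\left(r \right)} = \frac{1}{-10 + r}$
$H{\left(E,k \right)} = E k$
$L{\left(j \right)} + H{\left(-4,2 \right)} \left(-81\right) = \frac{1}{-10 - 26} + \left(-4\right) 2 \left(-81\right) = \frac{1}{-36} - -648 = - \frac{1}{36} + 648 = \frac{23327}{36}$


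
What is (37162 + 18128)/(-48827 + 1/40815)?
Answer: -1128330675/996437002 ≈ -1.1324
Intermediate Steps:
(37162 + 18128)/(-48827 + 1/40815) = 55290/(-48827 + 1/40815) = 55290/(-1992874004/40815) = 55290*(-40815/1992874004) = -1128330675/996437002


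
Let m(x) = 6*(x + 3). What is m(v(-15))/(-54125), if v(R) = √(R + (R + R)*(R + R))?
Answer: -18/54125 - 6*√885/54125 ≈ -0.0036304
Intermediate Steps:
v(R) = √(R + 4*R²) (v(R) = √(R + (2*R)*(2*R)) = √(R + 4*R²))
m(x) = 18 + 6*x (m(x) = 6*(3 + x) = 18 + 6*x)
m(v(-15))/(-54125) = (18 + 6*√(-15*(1 + 4*(-15))))/(-54125) = (18 + 6*√(-15*(1 - 60)))*(-1/54125) = (18 + 6*√(-15*(-59)))*(-1/54125) = (18 + 6*√885)*(-1/54125) = -18/54125 - 6*√885/54125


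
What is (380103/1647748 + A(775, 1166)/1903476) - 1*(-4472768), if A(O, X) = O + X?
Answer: 292262675582725120/65342682751 ≈ 4.4728e+6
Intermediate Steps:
(380103/1647748 + A(775, 1166)/1903476) - 1*(-4472768) = (380103/1647748 + (775 + 1166)/1903476) - 1*(-4472768) = (380103*(1/1647748) + 1941*(1/1903476)) + 4472768 = (380103/1647748 + 647/634492) + 4472768 = 15139900352/65342682751 + 4472768 = 292262675582725120/65342682751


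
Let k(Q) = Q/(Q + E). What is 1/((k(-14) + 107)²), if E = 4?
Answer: 25/293764 ≈ 8.5102e-5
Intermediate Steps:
k(Q) = Q/(4 + Q) (k(Q) = Q/(Q + 4) = Q/(4 + Q))
1/((k(-14) + 107)²) = 1/((-14/(4 - 14) + 107)²) = 1/((-14/(-10) + 107)²) = 1/((-14*(-⅒) + 107)²) = 1/((7/5 + 107)²) = 1/((542/5)²) = 1/(293764/25) = 25/293764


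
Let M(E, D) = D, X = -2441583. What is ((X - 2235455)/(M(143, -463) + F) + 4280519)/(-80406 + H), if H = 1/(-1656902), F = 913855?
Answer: -1619533530230323955/30421630836614124 ≈ -53.236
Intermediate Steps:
H = -1/1656902 ≈ -6.0354e-7
((X - 2235455)/(M(143, -463) + F) + 4280519)/(-80406 + H) = ((-2441583 - 2235455)/(-463 + 913855) + 4280519)/(-80406 - 1/1656902) = (-4677038/913392 + 4280519)/(-133224862213/1656902) = (-4677038*1/913392 + 4280519)*(-1656902/133224862213) = (-2338519/456696 + 4280519)*(-1656902/133224862213) = (1954893566705/456696)*(-1656902/133224862213) = -1619533530230323955/30421630836614124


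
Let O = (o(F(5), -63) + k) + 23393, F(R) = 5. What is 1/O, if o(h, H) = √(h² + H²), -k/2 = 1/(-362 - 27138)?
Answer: 4422739076250/103460380416745001 - 189062500*√3994/103460380416745001 ≈ 4.2633e-5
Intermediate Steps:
k = 1/13750 (k = -2/(-362 - 27138) = -2/(-27500) = -2*(-1/27500) = 1/13750 ≈ 7.2727e-5)
o(h, H) = √(H² + h²)
O = 321653751/13750 + √3994 (O = (√((-63)² + 5²) + 1/13750) + 23393 = (√(3969 + 25) + 1/13750) + 23393 = (√3994 + 1/13750) + 23393 = (1/13750 + √3994) + 23393 = 321653751/13750 + √3994 ≈ 23456.)
1/O = 1/(321653751/13750 + √3994)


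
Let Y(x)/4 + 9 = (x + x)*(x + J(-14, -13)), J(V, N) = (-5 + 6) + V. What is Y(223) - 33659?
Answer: 340945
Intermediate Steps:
J(V, N) = 1 + V
Y(x) = -36 + 8*x*(-13 + x) (Y(x) = -36 + 4*((x + x)*(x + (1 - 14))) = -36 + 4*((2*x)*(x - 13)) = -36 + 4*((2*x)*(-13 + x)) = -36 + 4*(2*x*(-13 + x)) = -36 + 8*x*(-13 + x))
Y(223) - 33659 = (-36 - 104*223 + 8*223²) - 33659 = (-36 - 23192 + 8*49729) - 33659 = (-36 - 23192 + 397832) - 33659 = 374604 - 33659 = 340945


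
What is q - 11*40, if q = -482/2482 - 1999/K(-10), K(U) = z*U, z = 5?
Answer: -24833291/62050 ≈ -400.21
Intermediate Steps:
K(U) = 5*U
q = 2468709/62050 (q = -482/2482 - 1999/(5*(-10)) = -482*1/2482 - 1999/(-50) = -241/1241 - 1999*(-1/50) = -241/1241 + 1999/50 = 2468709/62050 ≈ 39.786)
q - 11*40 = 2468709/62050 - 11*40 = 2468709/62050 - 440 = -24833291/62050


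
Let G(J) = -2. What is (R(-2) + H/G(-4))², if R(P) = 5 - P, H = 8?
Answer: 9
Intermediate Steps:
(R(-2) + H/G(-4))² = ((5 - 1*(-2)) + 8/(-2))² = ((5 + 2) + 8*(-½))² = (7 - 4)² = 3² = 9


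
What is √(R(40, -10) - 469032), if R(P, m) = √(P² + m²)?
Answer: √(-469032 + 10*√17) ≈ 684.83*I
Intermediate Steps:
√(R(40, -10) - 469032) = √(√(40² + (-10)²) - 469032) = √(√(1600 + 100) - 469032) = √(√1700 - 469032) = √(10*√17 - 469032) = √(-469032 + 10*√17)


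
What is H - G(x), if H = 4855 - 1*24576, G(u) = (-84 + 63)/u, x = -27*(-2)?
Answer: -354971/18 ≈ -19721.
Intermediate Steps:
x = 54
G(u) = -21/u
H = -19721 (H = 4855 - 24576 = -19721)
H - G(x) = -19721 - (-21)/54 = -19721 - 1*(-7/18) = -19721 + 7/18 = -354971/18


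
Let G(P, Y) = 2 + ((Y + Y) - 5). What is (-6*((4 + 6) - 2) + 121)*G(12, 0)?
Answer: -219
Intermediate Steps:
G(P, Y) = -3 + 2*Y (G(P, Y) = 2 + (2*Y - 5) = 2 + (-5 + 2*Y) = -3 + 2*Y)
(-6*((4 + 6) - 2) + 121)*G(12, 0) = (-6*((4 + 6) - 2) + 121)*(-3 + 2*0) = (-6*(10 - 2) + 121)*(-3 + 0) = (-6*8 + 121)*(-3) = (-48 + 121)*(-3) = 73*(-3) = -219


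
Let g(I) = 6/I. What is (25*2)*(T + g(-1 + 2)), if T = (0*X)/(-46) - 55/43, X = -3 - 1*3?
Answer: 10150/43 ≈ 236.05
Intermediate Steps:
X = -6 (X = -3 - 3 = -6)
T = -55/43 (T = (0*(-6))/(-46) - 55/43 = 0*(-1/46) - 55*1/43 = 0 - 55/43 = -55/43 ≈ -1.2791)
(25*2)*(T + g(-1 + 2)) = (25*2)*(-55/43 + 6/(-1 + 2)) = 50*(-55/43 + 6/1) = 50*(-55/43 + 6*1) = 50*(-55/43 + 6) = 50*(203/43) = 10150/43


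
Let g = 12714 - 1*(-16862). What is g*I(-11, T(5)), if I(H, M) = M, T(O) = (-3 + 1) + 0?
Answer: -59152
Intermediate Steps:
T(O) = -2 (T(O) = -2 + 0 = -2)
g = 29576 (g = 12714 + 16862 = 29576)
g*I(-11, T(5)) = 29576*(-2) = -59152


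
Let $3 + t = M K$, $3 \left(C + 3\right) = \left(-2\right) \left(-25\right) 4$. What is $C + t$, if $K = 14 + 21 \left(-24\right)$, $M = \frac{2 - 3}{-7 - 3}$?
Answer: $\frac{35}{3} \approx 11.667$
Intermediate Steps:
$M = \frac{1}{10}$ ($M = - \frac{1}{-10} = \left(-1\right) \left(- \frac{1}{10}\right) = \frac{1}{10} \approx 0.1$)
$K = -490$ ($K = 14 - 504 = -490$)
$C = \frac{191}{3}$ ($C = -3 + \frac{\left(-2\right) \left(-25\right) 4}{3} = -3 + \frac{50 \cdot 4}{3} = -3 + \frac{1}{3} \cdot 200 = -3 + \frac{200}{3} = \frac{191}{3} \approx 63.667$)
$t = -52$ ($t = -3 + \frac{1}{10} \left(-490\right) = -3 - 49 = -52$)
$C + t = \frac{191}{3} - 52 = \frac{35}{3}$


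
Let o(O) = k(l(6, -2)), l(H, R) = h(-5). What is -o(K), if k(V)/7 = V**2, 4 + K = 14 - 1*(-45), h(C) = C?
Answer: -175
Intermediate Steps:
l(H, R) = -5
K = 55 (K = -4 + (14 - 1*(-45)) = -4 + (14 + 45) = -4 + 59 = 55)
k(V) = 7*V**2
o(O) = 175 (o(O) = 7*(-5)**2 = 7*25 = 175)
-o(K) = -1*175 = -175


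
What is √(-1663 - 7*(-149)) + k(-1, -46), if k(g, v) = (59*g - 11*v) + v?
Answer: 401 + 2*I*√155 ≈ 401.0 + 24.9*I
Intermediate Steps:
k(g, v) = -10*v + 59*g (k(g, v) = (-11*v + 59*g) + v = -10*v + 59*g)
√(-1663 - 7*(-149)) + k(-1, -46) = √(-1663 - 7*(-149)) + (-10*(-46) + 59*(-1)) = √(-1663 + 1043) + (460 - 59) = √(-620) + 401 = 2*I*√155 + 401 = 401 + 2*I*√155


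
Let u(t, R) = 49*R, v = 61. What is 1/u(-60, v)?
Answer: 1/2989 ≈ 0.00033456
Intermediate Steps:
1/u(-60, v) = 1/(49*61) = 1/2989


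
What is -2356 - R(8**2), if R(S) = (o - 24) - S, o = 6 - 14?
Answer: -2260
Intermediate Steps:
o = -8
R(S) = -32 - S (R(S) = (-8 - 24) - S = -32 - S)
-2356 - R(8**2) = -2356 - (-32 - 1*8**2) = -2356 - (-32 - 1*64) = -2356 - (-32 - 64) = -2356 - 1*(-96) = -2356 + 96 = -2260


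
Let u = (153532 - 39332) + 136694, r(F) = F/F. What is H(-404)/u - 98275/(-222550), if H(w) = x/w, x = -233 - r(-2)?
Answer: 99613216481/225579297188 ≈ 0.44159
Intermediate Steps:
r(F) = 1
u = 250894 (u = 114200 + 136694 = 250894)
x = -234 (x = -233 - 1*1 = -233 - 1 = -234)
H(w) = -234/w
H(-404)/u - 98275/(-222550) = -234/(-404)/250894 - 98275/(-222550) = -234*(-1/404)*(1/250894) - 98275*(-1/222550) = (117/202)*(1/250894) + 3931/8902 = 117/50680588 + 3931/8902 = 99613216481/225579297188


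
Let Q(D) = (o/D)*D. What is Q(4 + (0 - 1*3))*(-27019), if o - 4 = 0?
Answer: -108076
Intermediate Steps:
o = 4 (o = 4 + 0 = 4)
Q(D) = 4 (Q(D) = (4/D)*D = 4)
Q(4 + (0 - 1*3))*(-27019) = 4*(-27019) = -108076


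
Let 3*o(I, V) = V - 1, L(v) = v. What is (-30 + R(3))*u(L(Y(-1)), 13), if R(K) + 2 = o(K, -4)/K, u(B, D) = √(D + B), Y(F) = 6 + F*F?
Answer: -586*√5/9 ≈ -145.59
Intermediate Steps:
Y(F) = 6 + F²
o(I, V) = -⅓ + V/3 (o(I, V) = (V - 1)/3 = (-1 + V)/3 = -⅓ + V/3)
u(B, D) = √(B + D)
R(K) = -2 - 5/(3*K) (R(K) = -2 + (-⅓ + (⅓)*(-4))/K = -2 + (-⅓ - 4/3)/K = -2 - 5/(3*K))
(-30 + R(3))*u(L(Y(-1)), 13) = (-30 + (-2 - 5/3/3))*√((6 + (-1)²) + 13) = (-30 + (-2 - 5/3*⅓))*√((6 + 1) + 13) = (-30 + (-2 - 5/9))*√(7 + 13) = (-30 - 23/9)*√20 = -586*√5/9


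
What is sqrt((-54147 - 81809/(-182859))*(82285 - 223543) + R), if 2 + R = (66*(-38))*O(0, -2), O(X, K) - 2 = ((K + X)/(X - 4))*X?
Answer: 195*sqrt(747316425817270)/60953 ≈ 87457.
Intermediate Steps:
O(X, K) = 2 + X*(K + X)/(-4 + X) (O(X, K) = 2 + ((K + X)/(X - 4))*X = 2 + ((K + X)/(-4 + X))*X = 2 + X*(K + X)/(-4 + X))
R = -5018 (R = -2 + (66*(-38))*((-8 + 0**2 + 2*0 - 2*0)/(-4 + 0)) = -2 - 2508*(-8 + 0 + 0 + 0)/(-4) = -2 - (-627)*(-8) = -2 - 2508*2 = -2 - 5016 = -5018)
sqrt((-54147 - 81809/(-182859))*(82285 - 223543) + R) = sqrt((-54147 - 81809/(-182859))*(82285 - 223543) - 5018) = sqrt((-54147 - 81809*(-1/182859))*(-141258) - 5018) = sqrt((-54147 + 81809/182859)*(-141258) - 5018) = sqrt(-9901184464/182859*(-141258) - 5018) = sqrt(466207171671904/60953 - 5018) = sqrt(466206865809750/60953) = 195*sqrt(747316425817270)/60953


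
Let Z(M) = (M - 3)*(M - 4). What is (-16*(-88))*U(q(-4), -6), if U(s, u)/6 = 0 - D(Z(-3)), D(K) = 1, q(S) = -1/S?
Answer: -8448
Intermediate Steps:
Z(M) = (-4 + M)*(-3 + M) (Z(M) = (-3 + M)*(-4 + M) = (-4 + M)*(-3 + M))
U(s, u) = -6 (U(s, u) = 6*(0 - 1*1) = 6*(0 - 1) = 6*(-1) = -6)
(-16*(-88))*U(q(-4), -6) = -16*(-88)*(-6) = 1408*(-6) = -8448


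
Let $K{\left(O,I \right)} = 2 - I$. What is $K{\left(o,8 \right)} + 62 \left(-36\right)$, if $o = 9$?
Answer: $-2238$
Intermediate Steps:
$K{\left(o,8 \right)} + 62 \left(-36\right) = \left(2 - 8\right) + 62 \left(-36\right) = \left(2 - 8\right) - 2232 = -6 - 2232 = -2238$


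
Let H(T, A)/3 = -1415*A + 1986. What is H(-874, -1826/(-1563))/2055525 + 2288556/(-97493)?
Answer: -2450829173122196/104408034687825 ≈ -23.474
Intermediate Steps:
H(T, A) = 5958 - 4245*A (H(T, A) = 3*(-1415*A + 1986) = 3*(1986 - 1415*A) = 5958 - 4245*A)
H(-874, -1826/(-1563))/2055525 + 2288556/(-97493) = (5958 - (-7751370)/(-1563))/2055525 + 2288556/(-97493) = (5958 - (-7751370)*(-1)/1563)*(1/2055525) + 2288556*(-1/97493) = (5958 - 4245*1826/1563)*(1/2055525) - 2288556/97493 = (5958 - 2583790/521)*(1/2055525) - 2288556/97493 = (520328/521)*(1/2055525) - 2288556/97493 = 520328/1070928525 - 2288556/97493 = -2450829173122196/104408034687825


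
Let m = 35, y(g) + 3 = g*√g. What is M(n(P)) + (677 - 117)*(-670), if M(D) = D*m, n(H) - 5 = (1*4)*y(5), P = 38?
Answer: -375445 + 700*√5 ≈ -3.7388e+5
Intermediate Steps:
y(g) = -3 + g^(3/2) (y(g) = -3 + g*√g = -3 + g^(3/2))
n(H) = -7 + 20*√5 (n(H) = 5 + (1*4)*(-3 + 5^(3/2)) = 5 + 4*(-3 + 5*√5) = 5 + (-12 + 20*√5) = -7 + 20*√5)
M(D) = 35*D (M(D) = D*35 = 35*D)
M(n(P)) + (677 - 117)*(-670) = 35*(-7 + 20*√5) + (677 - 117)*(-670) = (-245 + 700*√5) + 560*(-670) = (-245 + 700*√5) - 375200 = -375445 + 700*√5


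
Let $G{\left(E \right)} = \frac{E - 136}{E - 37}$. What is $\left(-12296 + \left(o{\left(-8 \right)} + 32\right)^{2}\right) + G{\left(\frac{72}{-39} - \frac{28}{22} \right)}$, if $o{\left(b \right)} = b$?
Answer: $- \frac{67217746}{5737} \approx -11717.0$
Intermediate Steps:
$G{\left(E \right)} = \frac{-136 + E}{-37 + E}$
$\left(-12296 + \left(o{\left(-8 \right)} + 32\right)^{2}\right) + G{\left(\frac{72}{-39} - \frac{28}{22} \right)} = \left(-12296 + \left(-8 + 32\right)^{2}\right) + \frac{-136 + \left(\frac{72}{-39} - \frac{28}{22}\right)}{-37 + \left(\frac{72}{-39} - \frac{28}{22}\right)} = \left(-12296 + 24^{2}\right) + \frac{-136 + \left(72 \left(- \frac{1}{39}\right) - \frac{14}{11}\right)}{-37 + \left(72 \left(- \frac{1}{39}\right) - \frac{14}{11}\right)} = \left(-12296 + 576\right) + \frac{-136 - \frac{446}{143}}{-37 - \frac{446}{143}} = -11720 + \frac{-136 - \frac{446}{143}}{-37 - \frac{446}{143}} = -11720 + \frac{1}{- \frac{5737}{143}} \left(- \frac{19894}{143}\right) = -11720 - - \frac{19894}{5737} = -11720 + \frac{19894}{5737} = - \frac{67217746}{5737}$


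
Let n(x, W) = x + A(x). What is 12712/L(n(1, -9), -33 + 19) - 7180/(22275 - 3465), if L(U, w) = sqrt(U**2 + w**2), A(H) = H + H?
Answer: -718/1881 + 12712*sqrt(205)/205 ≈ 887.46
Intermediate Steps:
A(H) = 2*H
n(x, W) = 3*x (n(x, W) = x + 2*x = 3*x)
12712/L(n(1, -9), -33 + 19) - 7180/(22275 - 3465) = 12712/(sqrt((3*1)**2 + (-33 + 19)**2)) - 7180/(22275 - 3465) = 12712/(sqrt(3**2 + (-14)**2)) - 7180/18810 = 12712/(sqrt(9 + 196)) - 7180*1/18810 = 12712/(sqrt(205)) - 718/1881 = 12712*(sqrt(205)/205) - 718/1881 = 12712*sqrt(205)/205 - 718/1881 = -718/1881 + 12712*sqrt(205)/205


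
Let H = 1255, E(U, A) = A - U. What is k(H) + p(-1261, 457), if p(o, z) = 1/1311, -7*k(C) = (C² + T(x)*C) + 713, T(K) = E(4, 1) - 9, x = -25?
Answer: -292292693/1311 ≈ -2.2295e+5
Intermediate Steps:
T(K) = -12 (T(K) = (1 - 1*4) - 9 = (1 - 4) - 9 = -3 - 9 = -12)
k(C) = -713/7 - C²/7 + 12*C/7 (k(C) = -((C² - 12*C) + 713)/7 = -(713 + C² - 12*C)/7 = -713/7 - C²/7 + 12*C/7)
p(o, z) = 1/1311
k(H) + p(-1261, 457) = (-713/7 - ⅐*1255² + (12/7)*1255) + 1/1311 = (-713/7 - ⅐*1575025 + 15060/7) + 1/1311 = (-713/7 - 1575025/7 + 15060/7) + 1/1311 = -222954 + 1/1311 = -292292693/1311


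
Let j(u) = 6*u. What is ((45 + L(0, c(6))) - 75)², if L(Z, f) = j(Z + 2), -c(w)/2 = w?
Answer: 324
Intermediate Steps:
c(w) = -2*w
L(Z, f) = 12 + 6*Z (L(Z, f) = 6*(Z + 2) = 6*(2 + Z) = 12 + 6*Z)
((45 + L(0, c(6))) - 75)² = ((45 + (12 + 6*0)) - 75)² = ((45 + (12 + 0)) - 75)² = ((45 + 12) - 75)² = (57 - 75)² = (-18)² = 324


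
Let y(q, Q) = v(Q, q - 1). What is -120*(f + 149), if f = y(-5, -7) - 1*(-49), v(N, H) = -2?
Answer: -23520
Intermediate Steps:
y(q, Q) = -2
f = 47 (f = -2 - 1*(-49) = -2 + 49 = 47)
-120*(f + 149) = -120*(47 + 149) = -120*196 = -23520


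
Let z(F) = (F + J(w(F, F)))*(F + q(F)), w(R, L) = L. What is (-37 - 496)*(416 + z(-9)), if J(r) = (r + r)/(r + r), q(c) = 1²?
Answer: -255840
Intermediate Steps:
q(c) = 1
J(r) = 1 (J(r) = (2*r)/((2*r)) = (2*r)*(1/(2*r)) = 1)
z(F) = (1 + F)² (z(F) = (F + 1)*(F + 1) = (1 + F)*(1 + F) = (1 + F)²)
(-37 - 496)*(416 + z(-9)) = (-37 - 496)*(416 + (1 + (-9)² + 2*(-9))) = -533*(416 + (1 + 81 - 18)) = -533*(416 + 64) = -533*480 = -255840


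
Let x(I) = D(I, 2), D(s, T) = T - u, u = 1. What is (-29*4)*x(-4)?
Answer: -116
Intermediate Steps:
D(s, T) = -1 + T (D(s, T) = T - 1*1 = T - 1 = -1 + T)
x(I) = 1 (x(I) = -1 + 2 = 1)
(-29*4)*x(-4) = -29*4*1 = -116*1 = -116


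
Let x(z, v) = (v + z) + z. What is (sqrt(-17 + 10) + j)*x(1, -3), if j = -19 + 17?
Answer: 2 - I*sqrt(7) ≈ 2.0 - 2.6458*I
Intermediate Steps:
x(z, v) = v + 2*z
j = -2
(sqrt(-17 + 10) + j)*x(1, -3) = (sqrt(-17 + 10) - 2)*(-3 + 2*1) = (sqrt(-7) - 2)*(-3 + 2) = (I*sqrt(7) - 2)*(-1) = (-2 + I*sqrt(7))*(-1) = 2 - I*sqrt(7)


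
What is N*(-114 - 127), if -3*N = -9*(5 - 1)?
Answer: -2892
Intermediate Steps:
N = 12 (N = -(-3)*(5 - 1) = -(-3)*4 = -⅓*(-36) = 12)
N*(-114 - 127) = 12*(-114 - 127) = 12*(-241) = -2892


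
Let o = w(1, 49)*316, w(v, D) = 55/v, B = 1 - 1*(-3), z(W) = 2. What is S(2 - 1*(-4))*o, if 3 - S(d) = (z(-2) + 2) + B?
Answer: -86900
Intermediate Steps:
B = 4 (B = 1 + 3 = 4)
S(d) = -5 (S(d) = 3 - ((2 + 2) + 4) = 3 - (4 + 4) = 3 - 1*8 = 3 - 8 = -5)
o = 17380 (o = (55/1)*316 = (55*1)*316 = 55*316 = 17380)
S(2 - 1*(-4))*o = -5*17380 = -86900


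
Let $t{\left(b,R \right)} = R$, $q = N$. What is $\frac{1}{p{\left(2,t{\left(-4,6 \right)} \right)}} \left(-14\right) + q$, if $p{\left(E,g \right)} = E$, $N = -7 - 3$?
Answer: $-17$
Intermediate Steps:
$N = -10$ ($N = -7 - 3 = -10$)
$q = -10$
$\frac{1}{p{\left(2,t{\left(-4,6 \right)} \right)}} \left(-14\right) + q = \frac{1}{2} \left(-14\right) - 10 = -7 - 10 = -17$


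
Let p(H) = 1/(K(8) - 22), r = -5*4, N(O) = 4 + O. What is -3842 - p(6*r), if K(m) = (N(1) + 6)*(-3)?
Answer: -211309/55 ≈ -3842.0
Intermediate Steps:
K(m) = -33 (K(m) = ((4 + 1) + 6)*(-3) = (5 + 6)*(-3) = 11*(-3) = -33)
r = -20
p(H) = -1/55 (p(H) = 1/(-33 - 22) = 1/(-55) = -1/55)
-3842 - p(6*r) = -3842 - 1*(-1/55) = -3842 + 1/55 = -211309/55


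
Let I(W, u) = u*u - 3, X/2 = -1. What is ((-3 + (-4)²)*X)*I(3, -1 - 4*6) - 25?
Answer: -16197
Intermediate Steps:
X = -2 (X = 2*(-1) = -2)
I(W, u) = -3 + u² (I(W, u) = u² - 3 = -3 + u²)
((-3 + (-4)²)*X)*I(3, -1 - 4*6) - 25 = ((-3 + (-4)²)*(-2))*(-3 + (-1 - 4*6)²) - 25 = ((-3 + 16)*(-2))*(-3 + (-1 - 24)²) - 25 = (13*(-2))*(-3 + (-25)²) - 25 = -26*(-3 + 625) - 25 = -26*622 - 25 = -16172 - 25 = -16197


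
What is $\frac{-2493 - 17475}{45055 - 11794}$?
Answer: $- \frac{6656}{11087} \approx -0.60034$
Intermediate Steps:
$\frac{-2493 - 17475}{45055 - 11794} = - \frac{19968}{33261} = \left(-19968\right) \frac{1}{33261} = - \frac{6656}{11087}$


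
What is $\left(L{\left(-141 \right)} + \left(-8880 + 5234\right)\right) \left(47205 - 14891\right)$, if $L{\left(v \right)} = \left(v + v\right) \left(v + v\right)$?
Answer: $2451921692$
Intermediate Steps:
$L{\left(v \right)} = 4 v^{2}$ ($L{\left(v \right)} = 2 v 2 v = 4 v^{2}$)
$\left(L{\left(-141 \right)} + \left(-8880 + 5234\right)\right) \left(47205 - 14891\right) = \left(4 \left(-141\right)^{2} + \left(-8880 + 5234\right)\right) \left(47205 - 14891\right) = \left(4 \cdot 19881 - 3646\right) 32314 = \left(79524 - 3646\right) 32314 = 75878 \cdot 32314 = 2451921692$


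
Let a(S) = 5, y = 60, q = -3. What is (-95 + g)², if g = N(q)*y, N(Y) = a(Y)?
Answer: 42025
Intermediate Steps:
N(Y) = 5
g = 300 (g = 5*60 = 300)
(-95 + g)² = (-95 + 300)² = 205² = 42025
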